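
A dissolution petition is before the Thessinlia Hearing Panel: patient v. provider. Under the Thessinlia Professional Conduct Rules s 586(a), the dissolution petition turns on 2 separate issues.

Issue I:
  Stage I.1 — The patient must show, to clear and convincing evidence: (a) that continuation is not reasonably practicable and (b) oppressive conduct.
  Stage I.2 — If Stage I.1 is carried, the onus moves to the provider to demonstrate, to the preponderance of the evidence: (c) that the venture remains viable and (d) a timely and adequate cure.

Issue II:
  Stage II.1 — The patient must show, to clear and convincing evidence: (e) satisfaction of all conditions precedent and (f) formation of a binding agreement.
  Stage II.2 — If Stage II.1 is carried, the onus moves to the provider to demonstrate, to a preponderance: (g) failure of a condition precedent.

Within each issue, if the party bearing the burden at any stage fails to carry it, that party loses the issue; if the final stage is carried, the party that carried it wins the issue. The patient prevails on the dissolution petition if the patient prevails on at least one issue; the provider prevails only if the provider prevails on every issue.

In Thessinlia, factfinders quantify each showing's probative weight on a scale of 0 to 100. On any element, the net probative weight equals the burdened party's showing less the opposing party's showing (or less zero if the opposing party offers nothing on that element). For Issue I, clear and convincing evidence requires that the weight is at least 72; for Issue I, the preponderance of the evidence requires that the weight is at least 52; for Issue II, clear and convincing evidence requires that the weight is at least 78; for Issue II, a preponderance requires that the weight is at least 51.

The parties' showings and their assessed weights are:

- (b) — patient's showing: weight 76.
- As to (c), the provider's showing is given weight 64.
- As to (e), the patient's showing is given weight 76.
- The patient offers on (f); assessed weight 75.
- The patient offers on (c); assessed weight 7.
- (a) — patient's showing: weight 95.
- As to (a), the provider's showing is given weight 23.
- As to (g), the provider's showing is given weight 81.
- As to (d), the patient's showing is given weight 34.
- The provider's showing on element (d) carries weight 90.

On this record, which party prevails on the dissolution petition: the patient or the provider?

provider

— Issue I —
Stage I.1 — burden on patient; standard: clear and convincing evidence (weight is at least 72).
    (a): 95 − 23 = 72 ≥ 72 [met]
    (b): 76 ≥ 72 [met]
  Stage I.1 carried; the burden shifts to the provider.
Stage I.2 — burden on provider; standard: the preponderance of the evidence (weight is at least 52).
    (c): 64 − 7 = 57 ≥ 52 [met]
    (d): 90 − 34 = 56 ≥ 52 [met]
  All elements met at the final stage.
Every stage carried; the provider prevails on this issue.
— Issue II —
At Stage II.1 the patient must meet clear and convincing evidence (weight is at least 78): on (e) the weight is 76, < 78, so (e) does not meet the standard; on (f) the weight is 75, which does not reach 78, so (f) does not meet the standard.
  Not every element is met, so the patient fails to carry Stage II.1.
So the provider prevails on this issue.
Per-issue: Issue I → provider; Issue II → provider. The patient must prevail on at least one issue; overall, the provider prevails.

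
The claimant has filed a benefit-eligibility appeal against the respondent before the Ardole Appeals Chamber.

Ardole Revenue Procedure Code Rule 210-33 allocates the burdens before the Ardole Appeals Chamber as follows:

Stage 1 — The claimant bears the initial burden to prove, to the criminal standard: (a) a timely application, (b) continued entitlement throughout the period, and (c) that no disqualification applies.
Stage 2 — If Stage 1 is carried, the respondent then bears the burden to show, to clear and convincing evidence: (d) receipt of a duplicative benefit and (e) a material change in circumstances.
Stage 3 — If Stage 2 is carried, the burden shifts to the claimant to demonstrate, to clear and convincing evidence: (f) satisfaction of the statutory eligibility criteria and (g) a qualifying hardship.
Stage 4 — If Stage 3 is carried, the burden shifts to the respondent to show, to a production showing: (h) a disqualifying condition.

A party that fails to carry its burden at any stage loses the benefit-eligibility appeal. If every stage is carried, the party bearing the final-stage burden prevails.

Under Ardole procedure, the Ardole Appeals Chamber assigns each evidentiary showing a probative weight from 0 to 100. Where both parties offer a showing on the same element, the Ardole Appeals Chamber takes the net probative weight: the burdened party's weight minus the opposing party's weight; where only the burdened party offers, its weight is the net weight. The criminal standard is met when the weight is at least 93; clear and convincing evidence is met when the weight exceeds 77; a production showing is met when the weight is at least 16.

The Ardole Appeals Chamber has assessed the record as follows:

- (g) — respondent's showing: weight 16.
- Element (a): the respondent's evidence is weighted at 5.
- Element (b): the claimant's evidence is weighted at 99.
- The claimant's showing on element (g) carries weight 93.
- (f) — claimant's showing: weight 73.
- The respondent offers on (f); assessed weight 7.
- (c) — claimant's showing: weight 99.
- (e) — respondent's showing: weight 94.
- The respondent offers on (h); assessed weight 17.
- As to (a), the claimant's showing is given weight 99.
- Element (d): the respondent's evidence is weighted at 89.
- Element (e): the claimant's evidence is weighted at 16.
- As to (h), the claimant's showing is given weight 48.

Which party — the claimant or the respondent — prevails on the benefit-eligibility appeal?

respondent

Stage 1 — burden on claimant; standard: the criminal standard (weight is at least 93).
    (a): 99 − 5 = 94 ≥ 93 [met]
    (b): 99 ≥ 93 [met]
    (c): 99 ≥ 93 [met]
  Stage 1 is satisfied; the onus moves to the respondent.
Stage 2 — burden on respondent; standard: clear and convincing evidence (weight exceeds 77).
    (d): 89 > 77 [met]
    (e): 94 − 16 = 78 > 77 [met]
  The respondent carries Stage 2; the claimant now bears the burden.
Stage 3 — burden on claimant; standard: clear and convincing evidence (weight exceeds 77).
    (f): 73 − 7 = 66 ≤ 77 [not met]
    (g): 93 − 16 = 77 ≤ 77 [not met]
  The claimant does not carry Stage 3.
The analysis ends at Stage 3; the respondent prevails.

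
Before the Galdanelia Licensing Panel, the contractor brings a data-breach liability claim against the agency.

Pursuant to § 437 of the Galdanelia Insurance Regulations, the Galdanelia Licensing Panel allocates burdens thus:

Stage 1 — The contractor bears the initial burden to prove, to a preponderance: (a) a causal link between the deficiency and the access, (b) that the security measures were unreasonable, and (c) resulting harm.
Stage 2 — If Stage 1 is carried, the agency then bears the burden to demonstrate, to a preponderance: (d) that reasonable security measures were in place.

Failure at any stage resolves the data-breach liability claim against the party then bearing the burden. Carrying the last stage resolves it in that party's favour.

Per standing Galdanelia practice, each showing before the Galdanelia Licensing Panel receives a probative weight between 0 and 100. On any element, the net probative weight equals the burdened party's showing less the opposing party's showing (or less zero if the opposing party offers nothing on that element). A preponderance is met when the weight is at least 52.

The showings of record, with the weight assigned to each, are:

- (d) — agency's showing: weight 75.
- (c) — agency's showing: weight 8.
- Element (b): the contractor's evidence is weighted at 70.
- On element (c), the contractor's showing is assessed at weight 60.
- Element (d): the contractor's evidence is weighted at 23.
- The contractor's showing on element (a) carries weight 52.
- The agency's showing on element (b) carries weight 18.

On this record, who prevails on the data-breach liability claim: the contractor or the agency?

Stage 1 — burden on contractor; standard: a preponderance (weight is at least 52).
    (a): 52 ≥ 52 [met]
    (b): 70 − 18 = 52 ≥ 52 [met]
    (c): 60 − 8 = 52 ≥ 52 [met]
  Stage 1 carried; the burden shifts to the agency.
Stage 2 — burden on agency; standard: a preponderance (weight is at least 52).
    (d): 75 − 23 = 52 ≥ 52 [met]
  All elements met at the final stage.
All stages carried — the agency prevails.

agency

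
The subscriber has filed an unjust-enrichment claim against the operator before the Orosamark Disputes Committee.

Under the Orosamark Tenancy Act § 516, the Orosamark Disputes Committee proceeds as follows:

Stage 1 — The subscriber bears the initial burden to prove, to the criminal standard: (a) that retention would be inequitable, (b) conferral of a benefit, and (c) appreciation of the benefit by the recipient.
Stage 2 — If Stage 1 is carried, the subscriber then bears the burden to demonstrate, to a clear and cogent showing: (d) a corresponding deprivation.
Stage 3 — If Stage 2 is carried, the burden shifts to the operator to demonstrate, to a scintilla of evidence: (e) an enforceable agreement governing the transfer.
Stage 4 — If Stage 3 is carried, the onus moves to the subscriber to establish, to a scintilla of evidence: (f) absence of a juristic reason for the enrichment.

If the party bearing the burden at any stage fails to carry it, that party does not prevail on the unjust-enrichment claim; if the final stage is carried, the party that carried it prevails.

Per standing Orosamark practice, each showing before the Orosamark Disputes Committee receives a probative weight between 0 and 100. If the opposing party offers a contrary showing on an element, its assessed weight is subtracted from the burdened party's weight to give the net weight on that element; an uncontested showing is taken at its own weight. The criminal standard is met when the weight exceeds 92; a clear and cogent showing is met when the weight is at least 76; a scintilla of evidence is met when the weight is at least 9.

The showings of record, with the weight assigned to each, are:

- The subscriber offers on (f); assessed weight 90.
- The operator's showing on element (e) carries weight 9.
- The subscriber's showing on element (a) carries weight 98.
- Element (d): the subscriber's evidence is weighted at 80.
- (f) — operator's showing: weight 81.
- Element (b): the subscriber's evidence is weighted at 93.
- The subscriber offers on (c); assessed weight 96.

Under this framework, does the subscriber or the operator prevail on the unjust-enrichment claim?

subscriber

Stage 1 — burden on subscriber; standard: the criminal standard (weight exceeds 92).
    (a): 98 > 92 [met]
    (b): 93 > 92 [met]
    (c): 96 > 92 [met]
  Stage 1 is satisfied; the subscriber continues to bear the burden.
Stage 2 — burden on subscriber; standard: a clear and cogent showing (weight is at least 76).
    (d): 80 ≥ 76 [met]
  Stage 2 carried; the burden shifts to the operator.
Stage 3 — burden on operator; standard: a scintilla of evidence (weight is at least 9).
    (e): 9 ≥ 9 [met]
  Stage 3 carried; the burden shifts to the subscriber.
Stage 4 — burden on subscriber; standard: a scintilla of evidence (weight is at least 9).
    (f): 90 − 81 = 9 ≥ 9 [met]
  All elements met at the final stage.
Every stage carried; the subscriber prevails.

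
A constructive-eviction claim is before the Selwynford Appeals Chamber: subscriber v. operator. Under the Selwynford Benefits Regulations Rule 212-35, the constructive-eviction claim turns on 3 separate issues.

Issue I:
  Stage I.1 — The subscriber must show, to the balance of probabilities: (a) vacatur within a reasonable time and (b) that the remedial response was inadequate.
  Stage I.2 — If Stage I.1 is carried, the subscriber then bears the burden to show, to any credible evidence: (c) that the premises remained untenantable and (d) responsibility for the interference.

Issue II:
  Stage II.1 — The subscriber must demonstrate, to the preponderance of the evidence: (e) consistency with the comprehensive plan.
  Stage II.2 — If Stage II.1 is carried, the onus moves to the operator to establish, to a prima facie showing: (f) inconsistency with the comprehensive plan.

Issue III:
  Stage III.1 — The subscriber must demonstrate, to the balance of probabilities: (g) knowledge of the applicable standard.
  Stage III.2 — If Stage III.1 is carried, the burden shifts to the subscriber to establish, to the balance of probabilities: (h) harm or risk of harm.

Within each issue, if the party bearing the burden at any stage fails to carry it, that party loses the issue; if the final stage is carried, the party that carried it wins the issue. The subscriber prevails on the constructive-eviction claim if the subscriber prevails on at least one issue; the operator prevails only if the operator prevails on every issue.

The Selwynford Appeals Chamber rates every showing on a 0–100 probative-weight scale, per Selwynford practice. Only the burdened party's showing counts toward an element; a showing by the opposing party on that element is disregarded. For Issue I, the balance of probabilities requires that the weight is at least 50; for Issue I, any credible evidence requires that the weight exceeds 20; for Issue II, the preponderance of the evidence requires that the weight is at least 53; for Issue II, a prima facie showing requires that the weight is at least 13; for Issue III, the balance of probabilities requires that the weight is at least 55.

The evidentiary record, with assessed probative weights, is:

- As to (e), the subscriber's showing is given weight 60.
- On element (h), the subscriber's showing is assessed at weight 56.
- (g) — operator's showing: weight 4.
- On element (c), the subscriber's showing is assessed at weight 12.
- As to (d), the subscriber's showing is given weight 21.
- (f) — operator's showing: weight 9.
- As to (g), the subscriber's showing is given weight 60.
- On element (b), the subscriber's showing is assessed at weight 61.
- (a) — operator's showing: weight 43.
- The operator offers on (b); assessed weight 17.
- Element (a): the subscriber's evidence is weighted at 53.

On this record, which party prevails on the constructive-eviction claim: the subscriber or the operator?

— Issue I —
Stage I.1 (subscriber, the balance of probabilities, weight is at least 50): (a) 53 (operator's 43 disregarded) ≥ 50 — meets; (b) 61 (operator's 17 disregarded) ≥ 50 — meets.
  All elements met. The subscriber retains the burden for Stage I.2.
Stage I.2 (subscriber, any credible evidence, weight exceeds 20): (c) 12 ≤ 20 — fails; (d) 21 > 20 — meets.
  Not every element is met, so the subscriber fails to carry Stage I.2.
So the operator prevails on this issue.
— Issue II —
Stage II.1 (subscriber, the preponderance of the evidence, weight is at least 53): (e) 60 ≥ 53 — meets.
  Stage II.1 is satisfied; the onus moves to the operator.
Stage II.2 (operator, a prima facie showing, weight is at least 13): (f) 9 < 13 — fails.
  The operator does not carry Stage II.2.
The analysis ends at Stage II.2; the subscriber prevails on this issue.
— Issue III —
Stage III.1 (subscriber, the balance of probabilities, weight is at least 55): (g) 60 (operator's 4 disregarded) ≥ 55 — meets.
  All elements met. The subscriber retains the burden for Stage III.2.
Stage III.2 (subscriber, the balance of probabilities, weight is at least 55): (h) 56 ≥ 55 — meets.
  All elements met at the final stage.
All stages carried — the subscriber prevails on this issue.
Per-issue: Issue I → operator; Issue II → subscriber; Issue III → subscriber. The subscriber must prevail on at least one issue; overall, the subscriber prevails.

subscriber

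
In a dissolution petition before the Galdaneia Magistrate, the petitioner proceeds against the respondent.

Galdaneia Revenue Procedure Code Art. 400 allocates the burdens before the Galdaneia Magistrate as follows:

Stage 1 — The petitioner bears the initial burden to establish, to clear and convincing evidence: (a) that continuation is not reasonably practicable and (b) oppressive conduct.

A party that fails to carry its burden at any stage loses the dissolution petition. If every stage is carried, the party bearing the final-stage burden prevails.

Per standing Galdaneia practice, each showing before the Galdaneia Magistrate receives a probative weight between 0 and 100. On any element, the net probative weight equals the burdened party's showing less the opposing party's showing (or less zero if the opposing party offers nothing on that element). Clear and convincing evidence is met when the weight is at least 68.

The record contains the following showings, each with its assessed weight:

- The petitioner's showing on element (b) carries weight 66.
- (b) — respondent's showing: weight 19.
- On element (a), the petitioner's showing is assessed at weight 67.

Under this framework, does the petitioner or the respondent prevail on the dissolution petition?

respondent

Stage 1 — burden on petitioner; standard: clear and convincing evidence (weight is at least 68).
    (a): 67 < 68 [not met]
    (b): 66 − 19 = 47 < 68 [not met]
  Stage 1 not carried; the petitioner fails its burden.
The analysis ends at Stage 1; the respondent prevails.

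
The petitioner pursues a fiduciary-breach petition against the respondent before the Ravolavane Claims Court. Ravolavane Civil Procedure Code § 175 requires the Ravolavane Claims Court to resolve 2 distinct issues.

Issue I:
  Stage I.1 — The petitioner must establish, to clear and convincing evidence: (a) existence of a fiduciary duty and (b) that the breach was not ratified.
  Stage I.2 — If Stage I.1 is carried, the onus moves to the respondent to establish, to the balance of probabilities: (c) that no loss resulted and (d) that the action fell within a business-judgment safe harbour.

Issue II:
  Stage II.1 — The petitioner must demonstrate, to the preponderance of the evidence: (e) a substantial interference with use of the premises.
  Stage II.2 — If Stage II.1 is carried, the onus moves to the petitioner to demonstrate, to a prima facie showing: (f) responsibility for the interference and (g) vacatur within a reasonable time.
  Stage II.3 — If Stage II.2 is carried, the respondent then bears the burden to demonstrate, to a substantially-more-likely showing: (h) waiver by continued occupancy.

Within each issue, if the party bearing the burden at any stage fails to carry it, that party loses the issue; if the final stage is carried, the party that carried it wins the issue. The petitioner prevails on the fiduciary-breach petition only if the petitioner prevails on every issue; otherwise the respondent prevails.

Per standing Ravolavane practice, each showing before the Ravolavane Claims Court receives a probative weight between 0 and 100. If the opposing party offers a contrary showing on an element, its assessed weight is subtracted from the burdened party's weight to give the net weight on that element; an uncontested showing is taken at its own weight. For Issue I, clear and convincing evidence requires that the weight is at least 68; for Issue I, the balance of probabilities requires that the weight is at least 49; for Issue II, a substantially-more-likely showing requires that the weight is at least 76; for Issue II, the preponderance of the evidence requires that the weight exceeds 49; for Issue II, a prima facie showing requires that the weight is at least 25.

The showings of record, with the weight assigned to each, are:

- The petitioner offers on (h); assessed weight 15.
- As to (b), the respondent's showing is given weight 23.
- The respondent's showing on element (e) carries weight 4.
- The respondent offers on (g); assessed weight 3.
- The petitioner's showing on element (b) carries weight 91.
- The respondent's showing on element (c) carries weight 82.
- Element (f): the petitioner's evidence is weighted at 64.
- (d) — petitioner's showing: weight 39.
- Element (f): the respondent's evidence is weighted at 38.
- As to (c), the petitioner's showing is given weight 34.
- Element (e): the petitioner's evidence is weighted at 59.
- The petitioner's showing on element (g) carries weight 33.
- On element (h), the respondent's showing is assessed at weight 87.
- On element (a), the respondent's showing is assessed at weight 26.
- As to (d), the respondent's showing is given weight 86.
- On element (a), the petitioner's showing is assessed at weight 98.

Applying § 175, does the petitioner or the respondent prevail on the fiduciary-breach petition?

petitioner

— Issue I —
Stage I.1 — burden on petitioner; standard: clear and convincing evidence (weight is at least 68).
    (a): 98 − 26 = 72 ≥ 68 [met]
    (b): 91 − 23 = 68 ≥ 68 [met]
  Stage I.1 is satisfied; the onus moves to the respondent.
Stage I.2 — burden on respondent; standard: the balance of probabilities (weight is at least 49).
    (c): 82 − 34 = 48 < 49 [not met]
    (d): 86 − 39 = 47 < 49 [not met]
  The respondent does not carry Stage I.2.
So the petitioner prevails on this issue.
— Issue II —
Stage II.1 — burden on petitioner; standard: the preponderance of the evidence (weight exceeds 49).
    (e): 59 − 4 = 55 > 49 [met]
  Stage II.1 is satisfied; the petitioner continues to bear the burden.
Stage II.2 — burden on petitioner; standard: a prima facie showing (weight is at least 25).
    (f): 64 − 38 = 26 ≥ 25 [met]
    (g): 33 − 3 = 30 ≥ 25 [met]
  Stage II.2 is satisfied; the onus moves to the respondent.
Stage II.3 — burden on respondent; standard: a substantially-more-likely showing (weight is at least 76).
    (h): 87 − 15 = 72 < 76 [not met]
  The respondent does not carry Stage II.3.
The petitioner prevails on this issue.
Per-issue: Issue I → petitioner; Issue II → petitioner. The petitioner must prevail on every issue; overall, the petitioner prevails.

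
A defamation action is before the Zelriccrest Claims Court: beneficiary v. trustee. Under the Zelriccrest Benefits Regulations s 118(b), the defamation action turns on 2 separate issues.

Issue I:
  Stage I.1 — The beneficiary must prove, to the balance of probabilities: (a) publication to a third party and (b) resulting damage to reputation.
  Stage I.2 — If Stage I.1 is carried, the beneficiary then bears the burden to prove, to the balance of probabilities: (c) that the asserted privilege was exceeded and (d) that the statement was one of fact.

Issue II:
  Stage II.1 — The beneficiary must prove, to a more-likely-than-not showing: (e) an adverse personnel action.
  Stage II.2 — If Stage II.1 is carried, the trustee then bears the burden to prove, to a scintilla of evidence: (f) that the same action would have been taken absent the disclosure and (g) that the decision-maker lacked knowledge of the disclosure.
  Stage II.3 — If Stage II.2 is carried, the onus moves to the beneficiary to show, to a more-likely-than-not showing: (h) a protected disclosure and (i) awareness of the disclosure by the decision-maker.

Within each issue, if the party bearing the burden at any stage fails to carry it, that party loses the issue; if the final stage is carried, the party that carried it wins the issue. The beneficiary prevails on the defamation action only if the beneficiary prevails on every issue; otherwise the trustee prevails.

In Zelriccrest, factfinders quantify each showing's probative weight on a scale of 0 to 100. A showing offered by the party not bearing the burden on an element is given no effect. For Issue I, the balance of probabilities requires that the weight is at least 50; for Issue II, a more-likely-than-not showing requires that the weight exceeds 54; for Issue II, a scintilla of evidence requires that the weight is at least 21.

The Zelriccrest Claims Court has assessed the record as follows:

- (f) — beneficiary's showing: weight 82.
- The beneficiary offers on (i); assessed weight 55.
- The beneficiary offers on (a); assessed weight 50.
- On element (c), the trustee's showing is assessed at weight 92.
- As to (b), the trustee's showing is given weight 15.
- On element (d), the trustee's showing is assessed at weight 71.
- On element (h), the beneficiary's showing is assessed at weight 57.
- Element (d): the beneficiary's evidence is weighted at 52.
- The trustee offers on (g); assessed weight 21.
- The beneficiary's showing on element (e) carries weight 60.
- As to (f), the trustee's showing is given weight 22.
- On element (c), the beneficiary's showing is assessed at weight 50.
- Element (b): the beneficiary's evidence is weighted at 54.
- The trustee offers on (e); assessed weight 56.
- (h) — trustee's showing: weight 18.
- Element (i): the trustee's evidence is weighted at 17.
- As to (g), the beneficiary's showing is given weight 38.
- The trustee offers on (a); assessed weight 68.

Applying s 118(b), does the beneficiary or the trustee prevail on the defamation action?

beneficiary

— Issue I —
At Stage I.1 the beneficiary must meet the balance of probabilities (weight is at least 50): on (a) the weight is 50 (the trustee's 68 is given no effect), ≥ 50, so (a) meets the standard; on (b) the weight is 54 (the trustee's 15 is given no effect), which does reach 50, so (b) meets the standard.
  All elements met. The beneficiary retains the burden for Stage I.2.
At Stage I.2 the beneficiary must meet the balance of probabilities (weight is at least 50): on (c) the weight is 50 (the trustee's 92 is given no effect), which does reach 50, so (c) meets the standard; on (d) the weight is 52 (the trustee's 71 is given no effect), ≥ 50, so (d) meets the standard.
  The beneficiary carries the last stage.
Every stage carried; the beneficiary prevails on this issue.
— Issue II —
At Stage II.1 the beneficiary must meet a more-likely-than-not showing (weight exceeds 54): on (e) the weight is 60 (the trustee's 56 is given no effect), > 54, so (e) meets the standard.
  Stage II.1 is satisfied; the onus moves to the trustee.
At Stage II.2 the trustee must meet a scintilla of evidence (weight is at least 21): on (f) the weight is 22 (the beneficiary's 82 is given no effect), ≥ 21, so (f) meets the standard; on (g) the weight is 21 (the beneficiary's 38 is given no effect), which does reach 21, so (g) meets the standard.
  All elements met. The burden passes to the beneficiary.
At Stage II.3 the beneficiary must meet a more-likely-than-not showing (weight exceeds 54): on (h) the weight is 57 (the trustee's 18 is given no effect), > 54, so (h) meets the standard; on (i) the weight is 55 (the trustee's 17 is given no effect), > 54, so (i) meets the standard.
  Stage II.3 carried; the final stage is satisfied.
With every stage satisfied, the beneficiary prevails on this issue.
Per-issue: Issue I → beneficiary; Issue II → beneficiary. The beneficiary must prevail on every issue; overall, the beneficiary prevails.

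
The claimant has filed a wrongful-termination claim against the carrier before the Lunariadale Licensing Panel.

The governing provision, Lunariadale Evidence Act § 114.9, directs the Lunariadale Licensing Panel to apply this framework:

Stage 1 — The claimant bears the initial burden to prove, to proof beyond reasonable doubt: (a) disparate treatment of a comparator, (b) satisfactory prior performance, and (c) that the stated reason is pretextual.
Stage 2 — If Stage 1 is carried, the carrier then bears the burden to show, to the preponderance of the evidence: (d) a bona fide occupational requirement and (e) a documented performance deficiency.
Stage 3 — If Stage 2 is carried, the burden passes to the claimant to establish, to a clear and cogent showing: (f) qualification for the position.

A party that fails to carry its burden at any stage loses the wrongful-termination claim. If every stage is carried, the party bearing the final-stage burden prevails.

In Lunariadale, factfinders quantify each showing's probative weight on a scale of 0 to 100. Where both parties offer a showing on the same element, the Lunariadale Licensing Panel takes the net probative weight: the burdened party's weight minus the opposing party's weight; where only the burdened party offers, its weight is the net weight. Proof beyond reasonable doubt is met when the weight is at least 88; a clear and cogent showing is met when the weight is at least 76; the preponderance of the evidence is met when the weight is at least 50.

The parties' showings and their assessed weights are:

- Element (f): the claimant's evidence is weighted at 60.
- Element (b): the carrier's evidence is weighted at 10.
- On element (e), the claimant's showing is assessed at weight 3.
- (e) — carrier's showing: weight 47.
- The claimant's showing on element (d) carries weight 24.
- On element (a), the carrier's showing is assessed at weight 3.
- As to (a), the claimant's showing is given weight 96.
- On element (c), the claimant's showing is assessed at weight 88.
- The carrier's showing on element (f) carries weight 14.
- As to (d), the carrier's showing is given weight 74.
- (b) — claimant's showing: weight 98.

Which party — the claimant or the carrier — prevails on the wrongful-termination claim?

claimant

At Stage 1 the claimant must meet proof beyond reasonable doubt (weight is at least 88): on (a) the weight is 96 less the opposing 3 gives net 93, which does reach 88, so (a) meets the standard; on (b) the weight is 98 less the opposing 10 gives net 88, which does reach 88, so (b) meets the standard; on (c) the weight is 88, ≥ 88, so (c) meets the standard.
  The claimant carries Stage 1; the carrier now bears the burden.
At Stage 2 the carrier must meet the preponderance of the evidence (weight is at least 50): on (d) the weight is 74 less the opposing 24 gives net 50, ≥ 50, so (d) meets the standard; on (e) the weight is 47 less the opposing 3 gives net 44, < 50, so (e) does not meet the standard.
  The carrier does not carry Stage 2.
The claimant prevails.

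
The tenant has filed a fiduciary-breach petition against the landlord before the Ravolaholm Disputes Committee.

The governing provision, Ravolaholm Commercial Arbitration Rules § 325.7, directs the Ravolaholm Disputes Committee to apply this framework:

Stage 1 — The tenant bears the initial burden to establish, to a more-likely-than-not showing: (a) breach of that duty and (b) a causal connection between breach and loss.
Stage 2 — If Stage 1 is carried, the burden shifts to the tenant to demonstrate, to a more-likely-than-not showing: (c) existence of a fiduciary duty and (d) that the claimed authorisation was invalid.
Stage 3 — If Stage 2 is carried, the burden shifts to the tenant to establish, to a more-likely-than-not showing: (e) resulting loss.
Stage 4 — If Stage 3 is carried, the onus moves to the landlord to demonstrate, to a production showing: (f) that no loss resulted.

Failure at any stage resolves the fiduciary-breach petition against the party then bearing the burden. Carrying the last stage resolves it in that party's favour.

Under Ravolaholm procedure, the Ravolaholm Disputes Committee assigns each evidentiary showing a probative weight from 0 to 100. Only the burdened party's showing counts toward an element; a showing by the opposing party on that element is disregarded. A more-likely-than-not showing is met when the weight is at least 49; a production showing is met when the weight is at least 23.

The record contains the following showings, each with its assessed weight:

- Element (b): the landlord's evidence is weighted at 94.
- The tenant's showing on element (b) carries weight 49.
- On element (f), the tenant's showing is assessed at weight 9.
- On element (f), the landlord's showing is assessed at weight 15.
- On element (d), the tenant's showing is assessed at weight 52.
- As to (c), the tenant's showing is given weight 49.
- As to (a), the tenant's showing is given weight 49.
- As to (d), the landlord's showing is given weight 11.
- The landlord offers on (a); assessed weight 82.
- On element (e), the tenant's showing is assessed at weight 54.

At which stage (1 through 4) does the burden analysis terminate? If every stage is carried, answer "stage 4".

Stage 1 — burden on tenant; standard: a more-likely-than-not showing (weight is at least 49).
    (a): 49 (landlord's 82 disregarded) ≥ 49 [met]
    (b): 49 (landlord's 94 disregarded) ≥ 49 [met]
  Stage 1 carried; the burden remains with the tenant.
Stage 2 — burden on tenant; standard: a more-likely-than-not showing (weight is at least 49).
    (c): 49 ≥ 49 [met]
    (d): 52 (landlord's 11 disregarded) ≥ 49 [met]
  Stage 2 is satisfied; the tenant continues to bear the burden.
Stage 3 — burden on tenant; standard: a more-likely-than-not showing (weight is at least 49).
    (e): 54 ≥ 49 [met]
  Stage 3 carried; the burden shifts to the landlord.
Stage 4 — burden on landlord; standard: a production showing (weight is at least 23).
    (f): 15 (tenant's 9 disregarded) < 23 [not met]
  Not every element is met, so the landlord fails to carry Stage 4.
The analysis ends at Stage 4; the tenant prevails.

stage 4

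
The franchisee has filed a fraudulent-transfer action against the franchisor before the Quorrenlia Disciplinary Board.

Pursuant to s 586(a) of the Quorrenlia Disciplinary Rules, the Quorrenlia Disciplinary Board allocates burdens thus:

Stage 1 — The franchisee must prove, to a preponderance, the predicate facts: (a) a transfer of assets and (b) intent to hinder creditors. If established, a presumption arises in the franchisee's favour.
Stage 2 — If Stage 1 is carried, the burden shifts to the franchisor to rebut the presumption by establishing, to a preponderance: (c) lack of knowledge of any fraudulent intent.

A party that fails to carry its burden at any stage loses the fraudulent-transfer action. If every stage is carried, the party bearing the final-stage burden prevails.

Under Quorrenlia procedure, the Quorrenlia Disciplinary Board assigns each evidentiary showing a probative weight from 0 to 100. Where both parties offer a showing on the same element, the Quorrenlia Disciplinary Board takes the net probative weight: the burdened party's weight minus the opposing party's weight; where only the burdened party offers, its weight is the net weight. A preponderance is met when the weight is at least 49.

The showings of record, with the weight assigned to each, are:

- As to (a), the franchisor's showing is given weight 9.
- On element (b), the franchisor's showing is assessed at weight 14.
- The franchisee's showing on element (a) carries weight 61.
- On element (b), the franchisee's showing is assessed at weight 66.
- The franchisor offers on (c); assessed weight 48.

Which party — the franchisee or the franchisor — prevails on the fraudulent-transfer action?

franchisee

At Stage 1 the franchisee must meet a preponderance (weight is at least 49): on (a) the weight is 61 less the opposing 9 gives net 52, which does reach 49, so (a) meets the standard; on (b) the weight is 66 less the opposing 14 gives net 52, ≥ 49, so (b) meets the standard.
  Stage 1 carried; the burden shifts to the franchisor.
At Stage 2 the franchisor must meet a preponderance (weight is at least 49): on (c) the weight is 48, which does not reach 49, so (c) does not meet the standard.
  Not every element is met, so the franchisor fails to carry Stage 2.
The franchisee prevails.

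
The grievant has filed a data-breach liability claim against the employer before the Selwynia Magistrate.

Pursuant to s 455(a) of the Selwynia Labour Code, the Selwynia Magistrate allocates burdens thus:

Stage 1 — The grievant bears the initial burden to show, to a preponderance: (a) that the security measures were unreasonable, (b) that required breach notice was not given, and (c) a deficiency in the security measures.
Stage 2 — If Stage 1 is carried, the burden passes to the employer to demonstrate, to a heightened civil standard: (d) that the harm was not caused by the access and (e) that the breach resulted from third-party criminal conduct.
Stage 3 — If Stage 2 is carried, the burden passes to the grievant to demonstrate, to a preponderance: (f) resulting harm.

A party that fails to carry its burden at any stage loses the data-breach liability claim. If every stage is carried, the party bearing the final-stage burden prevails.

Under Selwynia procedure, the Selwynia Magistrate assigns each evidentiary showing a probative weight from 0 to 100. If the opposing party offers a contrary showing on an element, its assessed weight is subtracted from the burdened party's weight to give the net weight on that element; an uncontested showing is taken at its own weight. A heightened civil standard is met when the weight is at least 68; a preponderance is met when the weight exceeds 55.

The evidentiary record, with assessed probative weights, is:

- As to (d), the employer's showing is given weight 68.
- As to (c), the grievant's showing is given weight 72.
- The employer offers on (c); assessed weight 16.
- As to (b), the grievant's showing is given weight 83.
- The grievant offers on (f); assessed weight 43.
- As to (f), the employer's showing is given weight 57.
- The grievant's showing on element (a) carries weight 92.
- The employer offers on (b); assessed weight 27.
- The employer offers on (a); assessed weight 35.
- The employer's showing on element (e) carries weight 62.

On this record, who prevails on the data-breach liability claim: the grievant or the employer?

grievant

Stage 1 — burden on grievant; standard: a preponderance (weight exceeds 55).
    (a): 92 − 35 = 57 > 55 [met]
    (b): 83 − 27 = 56 > 55 [met]
    (c): 72 − 16 = 56 > 55 [met]
  The grievant carries Stage 1; the employer now bears the burden.
Stage 2 — burden on employer; standard: a heightened civil standard (weight is at least 68).
    (d): 68 ≥ 68 [met]
    (e): 62 < 68 [not met]
  The employer does not carry Stage 2.
The grievant prevails.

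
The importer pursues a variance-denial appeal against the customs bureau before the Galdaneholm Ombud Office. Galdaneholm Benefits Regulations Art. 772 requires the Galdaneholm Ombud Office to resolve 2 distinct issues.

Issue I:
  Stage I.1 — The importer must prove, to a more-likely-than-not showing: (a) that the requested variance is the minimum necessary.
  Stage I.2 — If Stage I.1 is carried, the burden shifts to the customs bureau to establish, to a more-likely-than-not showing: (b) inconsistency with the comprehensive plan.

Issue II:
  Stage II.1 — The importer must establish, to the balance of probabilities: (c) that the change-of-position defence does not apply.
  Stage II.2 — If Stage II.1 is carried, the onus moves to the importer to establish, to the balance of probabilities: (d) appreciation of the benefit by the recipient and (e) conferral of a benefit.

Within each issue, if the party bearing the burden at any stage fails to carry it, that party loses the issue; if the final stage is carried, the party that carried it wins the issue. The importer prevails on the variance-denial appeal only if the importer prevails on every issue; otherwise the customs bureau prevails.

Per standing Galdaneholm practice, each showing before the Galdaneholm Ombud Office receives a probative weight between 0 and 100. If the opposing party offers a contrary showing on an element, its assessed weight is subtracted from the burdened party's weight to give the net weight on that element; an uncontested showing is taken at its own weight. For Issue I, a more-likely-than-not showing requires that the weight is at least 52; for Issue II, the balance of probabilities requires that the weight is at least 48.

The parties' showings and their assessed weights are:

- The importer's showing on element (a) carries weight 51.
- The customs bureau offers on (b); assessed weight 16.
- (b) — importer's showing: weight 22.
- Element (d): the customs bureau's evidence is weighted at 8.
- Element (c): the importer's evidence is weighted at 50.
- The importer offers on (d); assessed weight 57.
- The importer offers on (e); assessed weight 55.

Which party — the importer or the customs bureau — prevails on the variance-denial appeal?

— Issue I —
At Stage I.1 the importer must meet a more-likely-than-not showing (weight is at least 52): on (a) the weight is 51, which does not reach 52, so (a) does not meet the standard.
  Not every element is met, so the importer fails to carry Stage I.1.
So the customs bureau prevails on this issue.
— Issue II —
Stage II.1 — burden on importer; standard: the balance of probabilities (weight is at least 48).
    (c): 50 ≥ 48 [met]
  Stage II.1 carried; the burden remains with the importer.
Stage II.2 — burden on importer; standard: the balance of probabilities (weight is at least 48).
    (d): 57 − 8 = 49 ≥ 48 [met]
    (e): 55 ≥ 48 [met]
  Stage II.2 carried; the final stage is satisfied.
All stages carried — the importer prevails on this issue.
Per-issue: Issue I → customs bureau; Issue II → importer. The importer must prevail on every issue; overall, the customs bureau prevails.

customs bureau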